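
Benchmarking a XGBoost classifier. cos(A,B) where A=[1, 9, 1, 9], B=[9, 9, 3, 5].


A·B = 1·9 + 9·9 + 1·3 + 9·5 = 138
‖A‖ = √164 = 12.8062, ‖B‖ = √196 = 14
cos = 138/(√164·√196) = 138/√32144 = 0.7697

0.7697


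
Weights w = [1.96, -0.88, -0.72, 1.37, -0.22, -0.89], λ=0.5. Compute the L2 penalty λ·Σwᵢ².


‖w‖₂² = (1.96)² + (-0.88)² + (-0.72)² + (1.37)² + (-0.22)² + (-0.89)²
     = 3.8416 + 0.7744 + 0.5184 + 1.8769 + 0.0484 + 0.7921
     = 7.8518
λ·‖w‖₂² = 0.5·7.8518 = 3.9259

3.9259


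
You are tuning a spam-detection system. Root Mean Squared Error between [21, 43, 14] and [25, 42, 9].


MSE = 42/3 = 14
RMSE = √(42/3) = 3.7417

3.7417


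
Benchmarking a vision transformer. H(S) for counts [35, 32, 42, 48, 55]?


Probabilities: [35/212, 32/212, 42/212, 48/212, 55/212] ≈ [0.1651, 0.1509, 0.1981, 0.2264, 0.2594]
H = -((35/212)·log₂(35/212) + (32/212)·log₂(32/212) + (42/212)·log₂(42/212) + (48/212)·log₂(48/212) + (55/212)·log₂(55/212))
  = 2.2937 bits

2.2937 bits


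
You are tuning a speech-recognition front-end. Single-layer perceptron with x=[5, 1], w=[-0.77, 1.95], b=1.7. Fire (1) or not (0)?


z = (5)·(-0.77) + (1)·(1.95) + 1.7
  = -0.2
step(z) = 0 (z<0)

0


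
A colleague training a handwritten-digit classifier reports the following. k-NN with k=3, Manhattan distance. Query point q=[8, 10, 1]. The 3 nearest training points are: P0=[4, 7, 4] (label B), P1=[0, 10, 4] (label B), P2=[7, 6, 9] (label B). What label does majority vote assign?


d(q,P0) = 10  (label B)
d(q,P1) = 11  (label B)
d(q,P2) = 13  (label B)
Votes: A=0, B=3
Majority → B

B


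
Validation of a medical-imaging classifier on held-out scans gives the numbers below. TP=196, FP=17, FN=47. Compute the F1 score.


Precision = 196/213 = 0.9202
Recall = 196/243 = 0.8066
F1 = 2·P·R/(P+R) = 2·TP/(2·TP+FP+FN) = 392/(392+17+47) = 392/456 = 0.8596

0.8596


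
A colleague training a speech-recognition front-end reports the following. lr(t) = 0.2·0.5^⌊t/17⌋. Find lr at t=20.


n_drops = ⌊20/17⌋ = 1
lr = 0.2·0.5^1 = 0.2·0.5 = 0.1

0.1


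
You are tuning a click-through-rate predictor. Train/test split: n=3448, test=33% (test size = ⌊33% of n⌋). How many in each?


Test = ⌊3448·33/100⌋ = 1137
Train = 3448 - 1137 = 2311

Train: 2311, Test: 1137


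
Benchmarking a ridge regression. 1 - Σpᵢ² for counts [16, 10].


Probabilities: [16/26, 10/26] ≈ [0.6154, 0.3846]
Σpᵢ² = (256 + 100)/26² = 356/676
Gini = 1 - Σpᵢ² = 1 - 356/676 = 0.4734

0.4734


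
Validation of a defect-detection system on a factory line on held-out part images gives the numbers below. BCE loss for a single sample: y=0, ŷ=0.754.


BCE = -[y·ln(p) + (1-y)·ln(1-p)]
= -0 - 1·ln(1-0.754)
= -ln(0.246) = 1.4024

1.4024


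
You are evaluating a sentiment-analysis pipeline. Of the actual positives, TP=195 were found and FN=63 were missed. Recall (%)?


Recall = TP/(TP+FN)
= 195/(195+63)
= 195/258 = 75.58%

75.58%


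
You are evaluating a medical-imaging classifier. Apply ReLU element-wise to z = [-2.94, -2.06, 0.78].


ReLU(-2.94) = max(0, -2.94) = 0.0
ReLU(-2.06) = max(0, -2.06) = 0.0
ReLU(0.78) = max(0, 0.78) = 0.78
result = [0.0, 0.0, 0.78]

[0.0, 0.0, 0.78]


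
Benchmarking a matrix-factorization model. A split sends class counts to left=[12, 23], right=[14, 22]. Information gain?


Parent = [26, 45], H_parent = 0.9477
H_left = 0.9275 (n=35), H_right = 0.9641 (n=36)
H_children = (35/71)·0.9275 + (36/71)·0.9641 = 0.9461
IG = 0.9477 - 0.9461 = 0.0016

0.0016


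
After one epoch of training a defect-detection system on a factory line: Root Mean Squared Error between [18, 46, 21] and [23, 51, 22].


MSE = 51/3 = 17
RMSE = √(51/3) = 4.1231

4.1231


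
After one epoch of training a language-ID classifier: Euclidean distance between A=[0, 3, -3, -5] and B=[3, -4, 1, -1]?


d = √((0-3)² + (3+ 4)² + (-3-1)² + (-5+ 1)²)
  = √(9 + 49 + 16 + 16)
  = √90 = 9.4868

9.4868


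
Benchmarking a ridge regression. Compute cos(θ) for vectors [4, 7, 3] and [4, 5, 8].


A·B = 4·4 + 7·5 + 3·8 = 75
‖A‖ = √74 = 8.6023, ‖B‖ = √105 = 10.247
cos = 75/(√74·√105) = 75/√7770 = 0.8508

0.8508


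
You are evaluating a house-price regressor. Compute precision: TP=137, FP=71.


Precision = TP/(TP+FP)
= 137/(137+71)
= 137/208 = 65.87%

65.87%


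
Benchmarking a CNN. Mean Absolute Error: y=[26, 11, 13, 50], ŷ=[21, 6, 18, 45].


Absolute errors: |26-21|=5, |11-6|=5, |13-18|=5, |50-45|=5
Sum = 20
MAE = 20/4 = 5

5


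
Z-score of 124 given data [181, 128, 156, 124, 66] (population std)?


μ = 131, σ = 38.4916
z = (124 - 131)/38.4916 = -0.1819

-0.1819


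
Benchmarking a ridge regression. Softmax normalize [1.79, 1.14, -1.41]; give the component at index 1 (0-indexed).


Exponentials: e^1.79=5.9895, e^1.14=3.1268, e^-1.41=0.2441
Sum = 9.3604
Softmax = [0.6399, 0.334, 0.0261]
p[1] = 3.1268/9.3604 = 0.334

0.334


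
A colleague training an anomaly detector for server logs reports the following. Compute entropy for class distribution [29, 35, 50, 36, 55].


Probabilities: [29/205, 35/205, 50/205, 36/205, 55/205] ≈ [0.1415, 0.1707, 0.2439, 0.1756, 0.2683]
H = -((29/205)·log₂(29/205) + (35/205)·log₂(35/205) + (50/205)·log₂(50/205) + (36/205)·log₂(36/205) + (55/205)·log₂(55/205))
  = 2.281 bits

2.281 bits


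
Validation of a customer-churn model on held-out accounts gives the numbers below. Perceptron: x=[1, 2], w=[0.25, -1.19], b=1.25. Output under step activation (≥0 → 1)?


z = (1)·(0.25) + (2)·(-1.19) + 1.25
  = -0.88
step(z) = 0 (z<0)

0


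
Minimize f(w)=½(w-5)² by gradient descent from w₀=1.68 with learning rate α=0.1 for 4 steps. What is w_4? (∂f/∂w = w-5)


step 1: grad = 1.68-5 = -3.32; w = 1.68 - 0.1·(-3.32) = 2.012
step 2: grad = 2.012-5 = -2.988; w = 2.012 - 0.1·(-2.988) = 2.3108
step 3: grad = 2.3108-5 = -2.6892; w = 2.3108 - 0.1·(-2.6892) = 2.57972
step 4: grad = 2.57972-5 = -2.42028; w = 2.57972 - 0.1·(-2.42028) = 2.821748

2.821748


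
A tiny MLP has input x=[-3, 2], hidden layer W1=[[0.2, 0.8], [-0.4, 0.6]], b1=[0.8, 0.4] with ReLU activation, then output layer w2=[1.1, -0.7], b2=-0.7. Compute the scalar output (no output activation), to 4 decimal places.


z1[0] = (0.2)·(-3) + (0.8)·(2) + 0.8 = 1.8
z1[1] = (-0.4)·(-3) + (0.6)·(2) + 0.4 = 2.8
h = ReLU(z1) = [1.8, 2.8]
output = (1.1)·(1.8) + (-0.7)·(2.8) - 0.7 = -0.68

-0.68


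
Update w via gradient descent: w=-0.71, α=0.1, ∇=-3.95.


w_new = w - α·∇
= -0.71 - 0.1·-3.95
= -0.71 + 0.395
= -0.315

-0.315


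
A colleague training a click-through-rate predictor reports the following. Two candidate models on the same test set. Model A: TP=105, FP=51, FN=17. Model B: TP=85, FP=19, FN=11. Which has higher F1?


Model A: P=105/156=0.6731, R=105/122=0.8607, F1=2PR/(P+R)=2TP/(2TP+FP+FN)=210/278=0.7554
Model B: P=85/104=0.8173, R=85/96=0.8854, F1=2PR/(P+R)=2TP/(2TP+FP+FN)=170/200=0.85
0.7554 < 0.85 → Model B

Model B


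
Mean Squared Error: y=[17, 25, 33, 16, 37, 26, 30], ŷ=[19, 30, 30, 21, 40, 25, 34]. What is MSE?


Squared errors: (17-19)²=4, (25-30)²=25, (33-30)²=9, (16-21)²=25, (37-40)²=9, (26-25)²=1, (30-34)²=16
Sum = 89
MSE = 89/7 = 89/7

89/7


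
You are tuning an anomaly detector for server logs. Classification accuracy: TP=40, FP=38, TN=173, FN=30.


Accuracy = (TP+TN)/(TP+TN+FP+FN)
= (40+173)/(281)
= 213/281 = 75.8%

75.8%


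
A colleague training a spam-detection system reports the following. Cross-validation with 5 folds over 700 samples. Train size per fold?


Fold size = 700/5 = 140
Training per fold = 700 - 140 = 560

560


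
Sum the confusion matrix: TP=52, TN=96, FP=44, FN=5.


Total = TP + TN + FP + FN
= 52 + 96 + 44 + 5
= 197
(Predicted positive: 96, predicted negative: 101)

197


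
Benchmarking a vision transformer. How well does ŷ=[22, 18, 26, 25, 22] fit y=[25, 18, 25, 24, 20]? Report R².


ȳ = 22.4
SS_res = Σ(y-ŷ)² = 15
SS_tot = Σ(y-ȳ)² = 41.2
R² = 1 - SS_res/SS_tot = 1 - 0.3641 = 0.6359

0.6359


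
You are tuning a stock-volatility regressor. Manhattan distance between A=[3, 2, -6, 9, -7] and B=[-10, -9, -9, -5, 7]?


d = |3+ 10| + |2+ 9| + |-6+ 9| + |9+ 5| + |-7-7|
  = 13 + 11 + 3 + 14 + 14
  = 55

55


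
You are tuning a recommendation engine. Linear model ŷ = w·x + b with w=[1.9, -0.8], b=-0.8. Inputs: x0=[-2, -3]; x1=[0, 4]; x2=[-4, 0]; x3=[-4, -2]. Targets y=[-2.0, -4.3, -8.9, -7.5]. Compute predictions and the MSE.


ŷ0 = (1.9)·(-2) + (-0.8)·(-3) - 0.8 = -2.2
ŷ1 = (1.9)·(0) + (-0.8)·(4) - 0.8 = -4.0
ŷ2 = (1.9)·(-4) + (-0.8)·(0) - 0.8 = -8.4
ŷ3 = (1.9)·(-4) + (-0.8)·(-2) - 0.8 = -6.8
errors² = [0.04, 0.09, 0.25, 0.49]
MSE = 0.8700/4 = 0.2175

0.2175


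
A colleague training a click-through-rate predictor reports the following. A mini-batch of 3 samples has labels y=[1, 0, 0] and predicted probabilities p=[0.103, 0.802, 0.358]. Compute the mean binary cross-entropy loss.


L[0] = -ln(0.103) = 2.273
L[1] = -ln(1-0.802) = -ln(0.198) = 1.6195
L[2] = -ln(1-0.358) = -ln(0.642) = 0.4432
mean = (2.273 + 1.6195 + 0.4432)/3 = 1.4452

1.4452


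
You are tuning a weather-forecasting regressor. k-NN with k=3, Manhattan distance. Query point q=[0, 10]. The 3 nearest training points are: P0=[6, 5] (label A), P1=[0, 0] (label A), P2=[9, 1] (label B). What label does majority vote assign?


d(q,P0) = 11  (label A)
d(q,P1) = 10  (label A)
d(q,P2) = 18  (label B)
Votes: A=2, B=1
Majority → A

A


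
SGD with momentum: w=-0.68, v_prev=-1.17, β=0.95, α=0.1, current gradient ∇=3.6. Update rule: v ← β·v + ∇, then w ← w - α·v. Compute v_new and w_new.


v_new = 0.95·-1.17 + 3.6 = -1.1115 + 3.6 = 2.4885
w_new = -0.68 - 0.1·2.4885 = -0.68 - 0.24885 = -0.92885

v_new=2.4885, w_new=-0.92885


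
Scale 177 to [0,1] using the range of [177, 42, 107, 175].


min=42, max=177
(177-42)/(177-42) = 135/135 = 1.0

1.0


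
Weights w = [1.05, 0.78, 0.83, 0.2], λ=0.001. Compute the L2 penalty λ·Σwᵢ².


‖w‖₂² = (1.05)² + (0.78)² + (0.83)² + (0.2)²
     = 1.1025 + 0.6084 + 0.6889 + 0.04
     = 2.4398
λ·‖w‖₂² = 0.001·2.4398 = 0.00244

0.00244


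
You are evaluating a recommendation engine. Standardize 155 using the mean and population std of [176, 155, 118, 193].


μ = 160.5, σ = 27.9866
z = (155 - 160.5)/27.9866 = -0.1965

-0.1965


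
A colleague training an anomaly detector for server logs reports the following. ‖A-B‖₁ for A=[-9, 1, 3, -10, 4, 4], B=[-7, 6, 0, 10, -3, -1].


d = |-9+ 7| + |1-6| + |3-0| + |-10-10| + |4+ 3| + |4+ 1|
  = 2 + 5 + 3 + 20 + 7 + 5
  = 42

42


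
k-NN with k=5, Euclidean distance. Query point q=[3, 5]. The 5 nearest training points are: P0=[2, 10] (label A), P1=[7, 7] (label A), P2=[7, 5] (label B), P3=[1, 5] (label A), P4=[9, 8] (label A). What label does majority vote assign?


d(q,P0) = 5.099  (label A)
d(q,P1) = 4.4721  (label A)
d(q,P2) = 4.0  (label B)
d(q,P3) = 2.0  (label A)
d(q,P4) = 6.7082  (label A)
Votes: A=4, B=1
Majority → A

A


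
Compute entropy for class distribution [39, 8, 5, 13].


Probabilities: [39/65, 8/65, 5/65, 13/65] ≈ [0.6, 0.1231, 0.0769, 0.2]
H = -((39/65)·log₂(39/65) + (8/65)·log₂(8/65) + (5/65)·log₂(5/65) + (13/65)·log₂(13/65))
  = 1.5632 bits

1.5632 bits


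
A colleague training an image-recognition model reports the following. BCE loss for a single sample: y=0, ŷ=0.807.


BCE = -[y·ln(p) + (1-y)·ln(1-p)]
= -0 - 1·ln(1-0.807)
= -ln(0.193) = 1.6451

1.6451


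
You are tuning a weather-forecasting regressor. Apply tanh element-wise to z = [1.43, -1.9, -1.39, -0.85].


tanh(1.43) = 0.8917
tanh(-1.9) = -0.9562
tanh(-1.39) = -0.8832
tanh(-0.85) = -0.6911
result = [0.8917, -0.9562, -0.8832, -0.6911]

[0.8917, -0.9562, -0.8832, -0.6911]


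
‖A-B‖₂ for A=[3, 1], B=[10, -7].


d = √((3-10)² + (1+ 7)²)
  = √(49 + 64)
  = √113 = 10.6301

10.6301


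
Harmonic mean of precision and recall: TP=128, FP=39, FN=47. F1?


Precision = 128/167 = 0.7665
Recall = 128/175 = 0.7314
F1 = 2·P·R/(P+R) = 2·TP/(2·TP+FP+FN) = 256/(256+39+47) = 256/342 = 0.7485

0.7485


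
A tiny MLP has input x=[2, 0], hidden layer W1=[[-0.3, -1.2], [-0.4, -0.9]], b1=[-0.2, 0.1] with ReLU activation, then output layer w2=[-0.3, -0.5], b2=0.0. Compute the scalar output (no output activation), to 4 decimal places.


z1[0] = (-0.3)·(2) + (-1.2)·(0) - 0.2 = -0.8
z1[1] = (-0.4)·(2) + (-0.9)·(0) + 0.1 = -0.7
h = ReLU(z1) = [0.0, 0.0]
output = (-0.3)·(0.0) + (-0.5)·(0.0) + 0.0 = 0.0

0.0


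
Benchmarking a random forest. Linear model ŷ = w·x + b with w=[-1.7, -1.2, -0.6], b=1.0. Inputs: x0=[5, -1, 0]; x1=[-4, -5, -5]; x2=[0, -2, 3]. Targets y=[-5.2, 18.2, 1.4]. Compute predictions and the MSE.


ŷ0 = (-1.7)·(5) + (-1.2)·(-1) + (-0.6)·(0) + 1.0 = -6.3
ŷ1 = (-1.7)·(-4) + (-1.2)·(-5) + (-0.6)·(-5) + 1.0 = 16.8
ŷ2 = (-1.7)·(0) + (-1.2)·(-2) + (-0.6)·(3) + 1.0 = 1.6
errors² = [1.21, 1.96, 0.04]
MSE = 3.2100/3 = 1.07

1.07


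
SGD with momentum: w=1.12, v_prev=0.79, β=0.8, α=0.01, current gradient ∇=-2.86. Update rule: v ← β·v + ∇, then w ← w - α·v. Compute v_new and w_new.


v_new = 0.8·0.79 - 2.86 = 0.632 - 2.86 = -2.228
w_new = 1.12 - 0.01·-2.228 = 1.12 + 0.02228 = 1.14228

v_new=-2.228, w_new=1.14228


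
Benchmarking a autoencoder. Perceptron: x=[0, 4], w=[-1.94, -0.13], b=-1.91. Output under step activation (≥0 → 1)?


z = (0)·(-1.94) + (4)·(-0.13) - 1.91
  = -2.43
step(z) = 0 (z<0)

0


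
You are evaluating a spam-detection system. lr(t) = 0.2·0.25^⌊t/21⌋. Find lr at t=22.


n_drops = ⌊22/21⌋ = 1
lr = 0.2·0.25^1 = 0.2·0.25 = 0.05

0.05


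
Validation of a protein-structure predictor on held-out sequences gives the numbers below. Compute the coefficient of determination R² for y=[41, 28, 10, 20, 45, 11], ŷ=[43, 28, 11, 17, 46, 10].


ȳ = 25.8333
SS_res = Σ(y-ŷ)² = 16
SS_tot = Σ(y-ȳ)² = 1106.83
R² = 1 - SS_res/SS_tot = 1 - 0.0145 = 0.9855

0.9855


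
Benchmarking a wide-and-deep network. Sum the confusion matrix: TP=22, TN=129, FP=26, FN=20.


Total = TP + TN + FP + FN
= 22 + 129 + 26 + 20
= 197
(Predicted positive: 48, predicted negative: 149)

197


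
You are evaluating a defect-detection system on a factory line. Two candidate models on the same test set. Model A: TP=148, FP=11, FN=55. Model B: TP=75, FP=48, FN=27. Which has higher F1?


Model A: P=148/159=0.9308, R=148/203=0.7291, F1=2PR/(P+R)=2TP/(2TP+FP+FN)=296/362=0.8177
Model B: P=75/123=0.6098, R=75/102=0.7353, F1=2PR/(P+R)=2TP/(2TP+FP+FN)=150/225=0.6667
0.8177 > 0.6667 → Model A

Model A


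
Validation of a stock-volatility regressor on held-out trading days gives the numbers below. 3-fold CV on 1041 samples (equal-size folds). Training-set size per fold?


Fold size = 1041/3 = 347
Training per fold = 1041 - 347 = 694

694


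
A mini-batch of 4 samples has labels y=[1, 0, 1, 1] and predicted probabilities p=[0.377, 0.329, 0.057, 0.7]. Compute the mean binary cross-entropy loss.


L[0] = -ln(0.377) = 0.9755
L[1] = -ln(1-0.329) = -ln(0.671) = 0.399
L[2] = -ln(0.057) = 2.8647
L[3] = -ln(0.7) = 0.3567
mean = (0.9755 + 0.399 + 2.8647 + 0.3567)/4 = 1.149

1.149


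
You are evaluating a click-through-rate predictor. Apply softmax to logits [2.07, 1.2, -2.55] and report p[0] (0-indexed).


Exponentials: e^2.07=7.9248, e^1.2=3.3201, e^-2.55=0.0781
Sum = 11.323
Softmax = [0.6999, 0.2932, 0.0069]
p[0] = 7.9248/11.323 = 0.6999

0.6999


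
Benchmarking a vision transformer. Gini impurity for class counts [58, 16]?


Probabilities: [58/74, 16/74] ≈ [0.7838, 0.2162]
Σpᵢ² = (3364 + 256)/74² = 3620/5476
Gini = 1 - Σpᵢ² = 1 - 3620/5476 = 0.3389

0.3389


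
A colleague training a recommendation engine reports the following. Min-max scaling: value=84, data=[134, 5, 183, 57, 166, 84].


min=5, max=183
(84-5)/(183-5) = 79/178 = 0.4438

0.4438


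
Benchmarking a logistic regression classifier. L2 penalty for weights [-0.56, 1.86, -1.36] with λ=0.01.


‖w‖₂² = (-0.56)² + (1.86)² + (-1.36)²
     = 0.3136 + 3.4596 + 1.8496
     = 5.6228
λ·‖w‖₂² = 0.01·5.6228 = 0.056228

0.056228


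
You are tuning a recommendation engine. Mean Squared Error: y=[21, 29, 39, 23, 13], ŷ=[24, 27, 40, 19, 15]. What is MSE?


Squared errors: (21-24)²=9, (29-27)²=4, (39-40)²=1, (23-19)²=16, (13-15)²=4
Sum = 34
MSE = 34/5 = 34/5

34/5


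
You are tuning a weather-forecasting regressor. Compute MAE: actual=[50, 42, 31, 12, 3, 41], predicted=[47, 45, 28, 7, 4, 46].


Absolute errors: |50-47|=3, |42-45|=3, |31-28|=3, |12-7|=5, |3-4|=1, |41-46|=5
Sum = 20
MAE = 20/6 = 10/3

10/3


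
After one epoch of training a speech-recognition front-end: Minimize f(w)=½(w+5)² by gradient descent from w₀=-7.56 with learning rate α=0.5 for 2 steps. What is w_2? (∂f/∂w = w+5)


step 1: grad = -7.56+5 = -2.56; w = -7.56 - 0.5·(-2.56) = -6.28
step 2: grad = -6.28+5 = -1.28; w = -6.28 - 0.5·(-1.28) = -5.64

-5.64


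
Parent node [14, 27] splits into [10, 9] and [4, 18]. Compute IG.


Parent = [14, 27], H_parent = 0.9262
H_left = 0.998 (n=19), H_right = 0.684 (n=22)
H_children = (19/41)·0.998 + (22/41)·0.684 = 0.8295
IG = 0.9262 - 0.8295 = 0.0967

0.0967


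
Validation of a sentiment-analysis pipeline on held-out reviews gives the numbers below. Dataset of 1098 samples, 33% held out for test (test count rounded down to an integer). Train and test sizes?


Test = ⌊1098·33/100⌋ = 362
Train = 1098 - 362 = 736

Train: 736, Test: 362


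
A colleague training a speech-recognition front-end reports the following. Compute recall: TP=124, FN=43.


Recall = TP/(TP+FN)
= 124/(124+43)
= 124/167 = 74.25%

74.25%


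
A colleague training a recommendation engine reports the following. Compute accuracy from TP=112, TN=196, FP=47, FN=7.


Accuracy = (TP+TN)/(TP+TN+FP+FN)
= (112+196)/(362)
= 308/362 = 85.08%

85.08%


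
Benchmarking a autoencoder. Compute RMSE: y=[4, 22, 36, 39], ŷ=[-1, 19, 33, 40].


MSE = 44/4 = 11
RMSE = √(44/4) = 3.3166

3.3166


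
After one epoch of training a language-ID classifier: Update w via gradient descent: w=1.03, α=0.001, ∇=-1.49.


w_new = w - α·∇
= 1.03 - 0.001·-1.49
= 1.03 + 0.00149
= 1.03149

1.03149


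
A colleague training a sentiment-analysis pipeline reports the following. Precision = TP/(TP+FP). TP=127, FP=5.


Precision = TP/(TP+FP)
= 127/(127+5)
= 127/132 = 96.21%

96.21%


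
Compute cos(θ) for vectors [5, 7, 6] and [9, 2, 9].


A·B = 5·9 + 7·2 + 6·9 = 113
‖A‖ = √110 = 10.4881, ‖B‖ = √166 = 12.8841
cos = 113/(√110·√166) = 113/√18260 = 0.8362

0.8362


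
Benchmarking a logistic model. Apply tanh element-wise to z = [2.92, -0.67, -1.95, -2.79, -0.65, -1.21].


tanh(2.92) = 0.9942
tanh(-0.67) = -0.585
tanh(-1.95) = -0.9603
tanh(-2.79) = -0.9925
tanh(-0.65) = -0.5717
tanh(-1.21) = -0.8367
result = [0.9942, -0.585, -0.9603, -0.9925, -0.5717, -0.8367]

[0.9942, -0.585, -0.9603, -0.9925, -0.5717, -0.8367]


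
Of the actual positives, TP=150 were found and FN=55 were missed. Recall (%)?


Recall = TP/(TP+FN)
= 150/(150+55)
= 150/205 = 73.17%

73.17%


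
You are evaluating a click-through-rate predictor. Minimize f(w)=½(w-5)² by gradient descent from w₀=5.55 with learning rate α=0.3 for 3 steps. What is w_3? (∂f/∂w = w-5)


step 1: grad = 5.55-5 = 0.55; w = 5.55 - 0.3·(0.55) = 5.385
step 2: grad = 5.385-5 = 0.385; w = 5.385 - 0.3·(0.385) = 5.2695
step 3: grad = 5.2695-5 = 0.2695; w = 5.2695 - 0.3·(0.2695) = 5.18865

5.18865


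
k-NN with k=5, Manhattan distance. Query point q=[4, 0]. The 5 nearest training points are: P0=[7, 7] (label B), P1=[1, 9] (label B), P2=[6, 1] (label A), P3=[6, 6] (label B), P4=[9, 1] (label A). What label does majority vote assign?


d(q,P0) = 10  (label B)
d(q,P1) = 12  (label B)
d(q,P2) = 3  (label A)
d(q,P3) = 8  (label B)
d(q,P4) = 6  (label A)
Votes: A=2, B=3
Majority → B

B


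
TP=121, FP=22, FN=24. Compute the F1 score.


Precision = 121/143 = 0.8462
Recall = 121/145 = 0.8345
F1 = 2·P·R/(P+R) = 2·TP/(2·TP+FP+FN) = 242/(242+22+24) = 242/288 = 0.8403

0.8403


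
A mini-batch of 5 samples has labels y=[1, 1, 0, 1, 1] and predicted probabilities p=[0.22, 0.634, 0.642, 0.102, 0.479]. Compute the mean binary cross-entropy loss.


L[0] = -ln(0.22) = 1.5141
L[1] = -ln(0.634) = 0.4557
L[2] = -ln(1-0.642) = -ln(0.358) = 1.0272
L[3] = -ln(0.102) = 2.2828
L[4] = -ln(0.479) = 0.7361
mean = (1.5141 + 0.4557 + 1.0272 + 2.2828 + 0.7361)/5 = 1.2032

1.2032


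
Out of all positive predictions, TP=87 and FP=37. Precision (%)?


Precision = TP/(TP+FP)
= 87/(87+37)
= 87/124 = 70.16%

70.16%


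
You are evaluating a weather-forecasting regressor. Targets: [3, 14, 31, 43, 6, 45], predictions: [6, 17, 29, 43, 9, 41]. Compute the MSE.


Squared errors: (3-6)²=9, (14-17)²=9, (31-29)²=4, (43-43)²=0, (6-9)²=9, (45-41)²=16
Sum = 47
MSE = 47/6 = 47/6

47/6


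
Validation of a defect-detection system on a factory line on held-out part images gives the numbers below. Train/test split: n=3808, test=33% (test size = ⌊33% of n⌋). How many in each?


Test = ⌊3808·33/100⌋ = 1256
Train = 3808 - 1256 = 2552

Train: 2552, Test: 1256


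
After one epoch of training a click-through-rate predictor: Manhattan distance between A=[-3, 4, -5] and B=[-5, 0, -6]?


d = |-3+ 5| + |4-0| + |-5+ 6|
  = 2 + 4 + 1
  = 7

7


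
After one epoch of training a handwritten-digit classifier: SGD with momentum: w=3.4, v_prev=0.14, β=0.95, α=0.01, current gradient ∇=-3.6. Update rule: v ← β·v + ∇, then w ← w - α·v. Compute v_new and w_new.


v_new = 0.95·0.14 - 3.6 = 0.133 - 3.6 = -3.467
w_new = 3.4 - 0.01·-3.467 = 3.4 + 0.03467 = 3.43467

v_new=-3.467, w_new=3.43467


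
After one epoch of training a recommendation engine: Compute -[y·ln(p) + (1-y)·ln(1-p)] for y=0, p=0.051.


BCE = -[y·ln(p) + (1-y)·ln(1-p)]
= -0 - 1·ln(1-0.051)
= -ln(0.949) = 0.0523

0.0523


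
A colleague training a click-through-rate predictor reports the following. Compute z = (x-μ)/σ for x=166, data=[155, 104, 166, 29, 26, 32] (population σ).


μ = 85.3333, σ = 59.5082
z = (166 - 85.3333)/59.5082 = 1.3556

1.3556


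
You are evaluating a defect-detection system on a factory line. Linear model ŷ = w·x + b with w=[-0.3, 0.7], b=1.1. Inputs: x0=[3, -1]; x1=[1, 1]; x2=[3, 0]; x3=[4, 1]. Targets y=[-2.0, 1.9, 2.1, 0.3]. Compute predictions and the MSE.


ŷ0 = (-0.3)·(3) + (0.7)·(-1) + 1.1 = -0.5
ŷ1 = (-0.3)·(1) + (0.7)·(1) + 1.1 = 1.5
ŷ2 = (-0.3)·(3) + (0.7)·(0) + 1.1 = 0.2
ŷ3 = (-0.3)·(4) + (0.7)·(1) + 1.1 = 0.6
errors² = [2.25, 0.16, 3.61, 0.09]
MSE = 6.1100/4 = 1.5275

1.5275


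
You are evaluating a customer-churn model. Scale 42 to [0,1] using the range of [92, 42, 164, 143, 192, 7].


min=7, max=192
(42-7)/(192-7) = 35/185 = 0.1892

0.1892


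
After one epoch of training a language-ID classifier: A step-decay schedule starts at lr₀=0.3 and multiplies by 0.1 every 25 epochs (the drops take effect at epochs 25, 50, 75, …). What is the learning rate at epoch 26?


n_drops = ⌊26/25⌋ = 1
lr = 0.3·0.1^1 = 0.3·0.1 = 0.03

0.03


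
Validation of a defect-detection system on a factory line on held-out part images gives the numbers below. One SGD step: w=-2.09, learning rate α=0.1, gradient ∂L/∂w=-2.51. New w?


w_new = w - α·∇
= -2.09 - 0.1·-2.51
= -2.09 + 0.251
= -1.839

-1.839


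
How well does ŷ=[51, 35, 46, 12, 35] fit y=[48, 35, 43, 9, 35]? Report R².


ȳ = 34
SS_res = Σ(y-ŷ)² = 27
SS_tot = Σ(y-ȳ)² = 904
R² = 1 - SS_res/SS_tot = 1 - 0.0299 = 0.9701

0.9701


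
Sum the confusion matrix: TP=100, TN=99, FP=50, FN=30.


Total = TP + TN + FP + FN
= 100 + 99 + 50 + 30
= 279
(Predicted positive: 150, predicted negative: 129)

279


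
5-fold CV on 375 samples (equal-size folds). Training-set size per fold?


Fold size = 375/5 = 75
Training per fold = 375 - 75 = 300

300


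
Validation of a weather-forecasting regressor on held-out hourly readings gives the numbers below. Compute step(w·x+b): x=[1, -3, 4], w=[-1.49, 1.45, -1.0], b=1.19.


z = (1)·(-1.49) + (-3)·(1.45) + (4)·(-1.0) + 1.19
  = -8.65
step(z) = 0 (z<0)

0


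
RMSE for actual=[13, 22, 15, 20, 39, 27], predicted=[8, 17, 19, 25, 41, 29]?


MSE = 99/6 = 16.5
RMSE = √(99/6) = 4.062

4.062


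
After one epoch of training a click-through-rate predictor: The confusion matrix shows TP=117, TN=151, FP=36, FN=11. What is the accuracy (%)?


Accuracy = (TP+TN)/(TP+TN+FP+FN)
= (117+151)/(315)
= 268/315 = 85.08%

85.08%


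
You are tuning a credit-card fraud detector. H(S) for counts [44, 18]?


Probabilities: [44/62, 18/62] ≈ [0.7097, 0.2903]
H = -((44/62)·log₂(44/62) + (18/62)·log₂(18/62))
  = 0.8691 bits

0.8691 bits


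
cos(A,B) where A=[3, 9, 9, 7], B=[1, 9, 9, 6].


A·B = 3·1 + 9·9 + 9·9 + 7·6 = 207
‖A‖ = √220 = 14.8324, ‖B‖ = √199 = 14.1067
cos = 207/(√220·√199) = 207/√43780 = 0.9893

0.9893


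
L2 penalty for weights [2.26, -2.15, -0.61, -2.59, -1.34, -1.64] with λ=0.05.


‖w‖₂² = (2.26)² + (-2.15)² + (-0.61)² + (-2.59)² + (-1.34)² + (-1.64)²
     = 5.1076 + 4.6225 + 0.3721 + 6.7081 + 1.7956 + 2.6896
     = 21.2955
λ·‖w‖₂² = 0.05·21.2955 = 1.064775

1.064775


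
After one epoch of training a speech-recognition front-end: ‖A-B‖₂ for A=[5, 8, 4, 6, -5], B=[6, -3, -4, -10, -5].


d = √((5-6)² + (8+ 3)² + (4+ 4)² + (6+ 10)² + (-5+ 5)²)
  = √(1 + 121 + 64 + 256 + 0)
  = √442 = 21.0238

21.0238


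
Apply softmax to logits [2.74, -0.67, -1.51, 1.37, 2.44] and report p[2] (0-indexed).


Exponentials: e^2.74=15.487, e^-0.67=0.5117, e^-1.51=0.2209, e^1.37=3.9354, e^2.44=11.473
Sum = 31.628
Softmax = [0.4897, 0.0162, 0.007, 0.1244, 0.3627]
p[2] = 0.2209/31.628 = 0.007

0.007


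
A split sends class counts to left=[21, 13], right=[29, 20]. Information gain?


Parent = [50, 33], H_parent = 0.9695
H_left = 0.9597 (n=34), H_right = 0.9755 (n=49)
H_children = (34/83)·0.9597 + (49/83)·0.9755 = 0.969
IG = 0.9695 - 0.969 = 0.0005

0.0005


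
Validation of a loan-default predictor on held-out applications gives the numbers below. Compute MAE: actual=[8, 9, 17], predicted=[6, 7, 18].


Absolute errors: |8-6|=2, |9-7|=2, |17-18|=1
Sum = 5
MAE = 5/3 = 5/3

5/3


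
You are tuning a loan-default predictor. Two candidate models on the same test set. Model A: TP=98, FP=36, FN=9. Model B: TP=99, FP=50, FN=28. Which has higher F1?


Model A: P=98/134=0.7313, R=98/107=0.9159, F1=2PR/(P+R)=2TP/(2TP+FP+FN)=196/241=0.8133
Model B: P=99/149=0.6644, R=99/127=0.7795, F1=2PR/(P+R)=2TP/(2TP+FP+FN)=198/276=0.7174
0.8133 > 0.7174 → Model A

Model A


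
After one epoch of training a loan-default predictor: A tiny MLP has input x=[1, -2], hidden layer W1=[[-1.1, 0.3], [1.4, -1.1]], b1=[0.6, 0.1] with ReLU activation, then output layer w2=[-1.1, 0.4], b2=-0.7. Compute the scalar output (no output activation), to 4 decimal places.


z1[0] = (-1.1)·(1) + (0.3)·(-2) + 0.6 = -1.1
z1[1] = (1.4)·(1) + (-1.1)·(-2) + 0.1 = 3.7
h = ReLU(z1) = [0.0, 3.7]
output = (-1.1)·(0.0) + (0.4)·(3.7) - 0.7 = 0.78

0.78


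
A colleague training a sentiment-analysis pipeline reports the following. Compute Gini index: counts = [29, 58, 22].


Probabilities: [29/109, 58/109, 22/109] ≈ [0.2661, 0.5321, 0.2018]
Σpᵢ² = (841 + 3364 + 484)/109² = 4689/11881
Gini = 1 - Σpᵢ² = 1 - 4689/11881 = 0.6053

0.6053


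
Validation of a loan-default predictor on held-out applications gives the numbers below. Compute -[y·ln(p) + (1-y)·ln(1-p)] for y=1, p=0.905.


BCE = -[y·ln(p) + (1-y)·ln(1-p)]
= -1·ln(0.905) - 0
= -ln(0.905) = 0.0998

0.0998


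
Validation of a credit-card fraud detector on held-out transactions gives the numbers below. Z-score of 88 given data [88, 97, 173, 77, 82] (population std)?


μ = 103.4, σ = 35.4322
z = (88 - 103.4)/35.4322 = -0.4346

-0.4346


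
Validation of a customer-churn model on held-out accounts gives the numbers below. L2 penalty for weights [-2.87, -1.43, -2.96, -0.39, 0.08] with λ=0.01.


‖w‖₂² = (-2.87)² + (-1.43)² + (-2.96)² + (-0.39)² + (0.08)²
     = 8.2369 + 2.0449 + 8.7616 + 0.1521 + 0.0064
     = 19.2019
λ·‖w‖₂² = 0.01·19.2019 = 0.192019

0.192019


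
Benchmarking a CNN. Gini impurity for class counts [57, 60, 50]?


Probabilities: [57/167, 60/167, 50/167] ≈ [0.3413, 0.3593, 0.2994]
Σpᵢ² = (3249 + 3600 + 2500)/167² = 9349/27889
Gini = 1 - Σpᵢ² = 1 - 9349/27889 = 0.6648

0.6648


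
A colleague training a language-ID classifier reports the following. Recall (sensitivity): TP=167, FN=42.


Recall = TP/(TP+FN)
= 167/(167+42)
= 167/209 = 79.9%

79.9%


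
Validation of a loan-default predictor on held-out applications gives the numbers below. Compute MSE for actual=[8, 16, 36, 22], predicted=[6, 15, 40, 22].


Squared errors: (8-6)²=4, (16-15)²=1, (36-40)²=16, (22-22)²=0
Sum = 21
MSE = 21/4 = 21/4

21/4


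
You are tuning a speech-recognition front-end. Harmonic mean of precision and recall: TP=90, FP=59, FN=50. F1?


Precision = 90/149 = 0.604
Recall = 90/140 = 0.6429
F1 = 2·P·R/(P+R) = 2·TP/(2·TP+FP+FN) = 180/(180+59+50) = 180/289 = 0.6228

0.6228


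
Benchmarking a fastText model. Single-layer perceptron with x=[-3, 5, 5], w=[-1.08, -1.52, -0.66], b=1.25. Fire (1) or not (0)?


z = (-3)·(-1.08) + (5)·(-1.52) + (5)·(-0.66) + 1.25
  = -6.41
step(z) = 0 (z<0)

0


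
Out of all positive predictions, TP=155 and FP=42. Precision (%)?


Precision = TP/(TP+FP)
= 155/(155+42)
= 155/197 = 78.68%

78.68%


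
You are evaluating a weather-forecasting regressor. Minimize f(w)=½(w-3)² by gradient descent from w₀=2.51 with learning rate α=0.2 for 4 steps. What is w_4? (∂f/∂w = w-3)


step 1: grad = 2.51-3 = -0.49; w = 2.51 - 0.2·(-0.49) = 2.608
step 2: grad = 2.608-3 = -0.392; w = 2.608 - 0.2·(-0.392) = 2.6864
step 3: grad = 2.6864-3 = -0.3136; w = 2.6864 - 0.2·(-0.3136) = 2.74912
step 4: grad = 2.74912-3 = -0.25088; w = 2.74912 - 0.2·(-0.25088) = 2.799296

2.799296


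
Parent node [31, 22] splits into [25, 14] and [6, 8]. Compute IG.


Parent = [31, 22], H_parent = 0.9791
H_left = 0.9418 (n=39), H_right = 0.9852 (n=14)
H_children = (39/53)·0.9418 + (14/53)·0.9852 = 0.9533
IG = 0.9791 - 0.9533 = 0.0258

0.0258


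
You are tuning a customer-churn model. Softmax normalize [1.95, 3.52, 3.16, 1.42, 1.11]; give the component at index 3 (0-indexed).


Exponentials: e^1.95=7.0287, e^3.52=33.7844, e^3.16=23.5706, e^1.42=4.1371, e^1.11=3.0344
Sum = 71.5552
Softmax = [0.0982, 0.4721, 0.3294, 0.0578, 0.0424]
p[3] = 4.1371/71.5552 = 0.0578

0.0578


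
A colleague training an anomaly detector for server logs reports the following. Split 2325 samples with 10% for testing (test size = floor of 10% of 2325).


Test = ⌊2325·10/100⌋ = 232
Train = 2325 - 232 = 2093

Train: 2093, Test: 232


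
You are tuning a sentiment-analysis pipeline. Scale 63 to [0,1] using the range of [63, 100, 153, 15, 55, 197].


min=15, max=197
(63-15)/(197-15) = 48/182 = 0.2637

0.2637


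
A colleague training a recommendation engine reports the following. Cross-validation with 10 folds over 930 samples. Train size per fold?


Fold size = 930/10 = 93
Training per fold = 930 - 93 = 837

837


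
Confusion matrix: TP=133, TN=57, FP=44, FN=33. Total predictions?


Total = TP + TN + FP + FN
= 133 + 57 + 44 + 33
= 267
(Predicted positive: 177, predicted negative: 90)

267


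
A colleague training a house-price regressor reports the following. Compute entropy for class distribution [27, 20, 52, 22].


Probabilities: [27/121, 20/121, 52/121, 22/121] ≈ [0.2231, 0.1653, 0.4298, 0.1818]
H = -((27/121)·log₂(27/121) + (20/121)·log₂(20/121) + (52/121)·log₂(52/121) + (22/121)·log₂(22/121))
  = 1.8829 bits

1.8829 bits


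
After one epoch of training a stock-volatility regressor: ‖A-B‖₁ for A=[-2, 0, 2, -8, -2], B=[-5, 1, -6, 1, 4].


d = |-2+ 5| + |0-1| + |2+ 6| + |-8-1| + |-2-4|
  = 3 + 1 + 8 + 9 + 6
  = 27

27


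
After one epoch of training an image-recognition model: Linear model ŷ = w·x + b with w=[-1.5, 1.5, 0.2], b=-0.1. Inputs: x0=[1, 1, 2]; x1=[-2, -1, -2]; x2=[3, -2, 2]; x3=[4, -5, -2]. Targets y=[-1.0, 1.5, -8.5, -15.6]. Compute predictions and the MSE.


ŷ0 = (-1.5)·(1) + (1.5)·(1) + (0.2)·(2) - 0.1 = 0.3
ŷ1 = (-1.5)·(-2) + (1.5)·(-1) + (0.2)·(-2) - 0.1 = 1.0
ŷ2 = (-1.5)·(3) + (1.5)·(-2) + (0.2)·(2) - 0.1 = -7.2
ŷ3 = (-1.5)·(4) + (1.5)·(-5) + (0.2)·(-2) - 0.1 = -14.0
errors² = [1.69, 0.25, 1.69, 2.56]
MSE = 6.1900/4 = 1.5475

1.5475


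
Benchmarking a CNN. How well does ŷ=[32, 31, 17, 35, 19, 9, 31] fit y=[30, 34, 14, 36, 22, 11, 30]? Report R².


ȳ = 25.2857
SS_res = Σ(y-ŷ)² = 37
SS_tot = Σ(y-ȳ)² = 577.43
R² = 1 - SS_res/SS_tot = 1 - 0.0641 = 0.9359

0.9359


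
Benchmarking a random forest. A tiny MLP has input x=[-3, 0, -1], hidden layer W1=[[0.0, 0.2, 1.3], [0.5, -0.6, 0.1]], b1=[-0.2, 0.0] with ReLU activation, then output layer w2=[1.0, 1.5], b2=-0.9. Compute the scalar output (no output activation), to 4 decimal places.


z1[0] = (0.0)·(-3) + (0.2)·(0) + (1.3)·(-1) - 0.2 = -1.5
z1[1] = (0.5)·(-3) + (-0.6)·(0) + (0.1)·(-1) + 0.0 = -1.6
h = ReLU(z1) = [0.0, 0.0]
output = (1.0)·(0.0) + (1.5)·(0.0) - 0.9 = -0.9

-0.9


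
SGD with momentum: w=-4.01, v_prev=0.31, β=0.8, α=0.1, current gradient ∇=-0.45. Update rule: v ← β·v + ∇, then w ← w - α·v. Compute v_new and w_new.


v_new = 0.8·0.31 - 0.45 = 0.248 - 0.45 = -0.202
w_new = -4.01 - 0.1·-0.202 = -4.01 + 0.0202 = -3.9898

v_new=-0.202, w_new=-3.9898


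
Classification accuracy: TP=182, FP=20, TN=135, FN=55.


Accuracy = (TP+TN)/(TP+TN+FP+FN)
= (182+135)/(392)
= 317/392 = 80.87%

80.87%


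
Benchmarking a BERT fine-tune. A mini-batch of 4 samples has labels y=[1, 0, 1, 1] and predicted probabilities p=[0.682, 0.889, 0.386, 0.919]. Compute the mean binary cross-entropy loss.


L[0] = -ln(0.682) = 0.3827
L[1] = -ln(1-0.889) = -ln(0.111) = 2.1982
L[2] = -ln(0.386) = 0.9519
L[3] = -ln(0.919) = 0.0845
mean = (0.3827 + 2.1982 + 0.9519 + 0.0845)/4 = 0.9043

0.9043


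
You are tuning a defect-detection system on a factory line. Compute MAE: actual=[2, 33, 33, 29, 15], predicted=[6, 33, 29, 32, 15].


Absolute errors: |2-6|=4, |33-33|=0, |33-29|=4, |29-32|=3, |15-15|=0
Sum = 11
MAE = 11/5 = 11/5

11/5


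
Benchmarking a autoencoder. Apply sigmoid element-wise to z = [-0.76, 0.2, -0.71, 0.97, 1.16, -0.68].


σ(-0.76) = 1/(1+e^0.76) = 0.3186
σ(0.2) = 1/(1+e^-0.2) = 0.5498
σ(-0.71) = 1/(1+e^0.71) = 0.3296
σ(0.97) = 1/(1+e^-0.97) = 0.7251
σ(1.16) = 1/(1+e^-1.16) = 0.7613
σ(-0.68) = 1/(1+e^0.68) = 0.3363
result = [0.3186, 0.5498, 0.3296, 0.7251, 0.7613, 0.3363]

[0.3186, 0.5498, 0.3296, 0.7251, 0.7613, 0.3363]


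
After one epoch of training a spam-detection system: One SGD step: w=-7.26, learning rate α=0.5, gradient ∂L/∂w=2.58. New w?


w_new = w - α·∇
= -7.26 - 0.5·2.58
= -7.26 - 1.29
= -8.55

-8.55


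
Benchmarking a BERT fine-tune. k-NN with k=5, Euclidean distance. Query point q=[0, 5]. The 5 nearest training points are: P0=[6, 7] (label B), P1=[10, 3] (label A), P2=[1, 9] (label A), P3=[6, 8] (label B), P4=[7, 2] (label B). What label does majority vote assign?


d(q,P0) = 6.3246  (label B)
d(q,P1) = 10.198  (label A)
d(q,P2) = 4.1231  (label A)
d(q,P3) = 6.7082  (label B)
d(q,P4) = 7.6158  (label B)
Votes: A=2, B=3
Majority → B

B


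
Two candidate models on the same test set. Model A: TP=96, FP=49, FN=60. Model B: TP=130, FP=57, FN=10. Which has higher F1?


Model A: P=96/145=0.6621, R=96/156=0.6154, F1=2PR/(P+R)=2TP/(2TP+FP+FN)=192/301=0.6379
Model B: P=130/187=0.6952, R=130/140=0.9286, F1=2PR/(P+R)=2TP/(2TP+FP+FN)=260/327=0.7951
0.6379 < 0.7951 → Model B

Model B


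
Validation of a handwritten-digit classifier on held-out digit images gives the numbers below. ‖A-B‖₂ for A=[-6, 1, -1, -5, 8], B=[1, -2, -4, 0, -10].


d = √((-6-1)² + (1+ 2)² + (-1+ 4)² + (-5-0)² + (8+ 10)²)
  = √(49 + 9 + 9 + 25 + 324)
  = √416 = 20.3961

20.3961


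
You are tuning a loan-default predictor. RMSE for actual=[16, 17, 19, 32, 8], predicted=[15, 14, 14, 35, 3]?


MSE = 69/5 = 13.8
RMSE = √(69/5) = 3.7148

3.7148


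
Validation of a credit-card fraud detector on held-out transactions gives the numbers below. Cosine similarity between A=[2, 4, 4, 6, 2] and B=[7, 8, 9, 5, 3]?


A·B = 2·7 + 4·8 + 4·9 + 6·5 + 2·3 = 118
‖A‖ = √76 = 8.7178, ‖B‖ = √228 = 15.0997
cos = 118/(√76·√228) = 118/√17328 = 0.8964

0.8964


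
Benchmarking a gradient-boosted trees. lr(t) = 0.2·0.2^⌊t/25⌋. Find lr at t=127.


n_drops = ⌊127/25⌋ = 5
lr = 0.2·0.2^5 = 0.2·0.00032 = 0.000064

0.000064


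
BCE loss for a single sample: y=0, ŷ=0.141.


BCE = -[y·ln(p) + (1-y)·ln(1-p)]
= -0 - 1·ln(1-0.141)
= -ln(0.859) = 0.152

0.152


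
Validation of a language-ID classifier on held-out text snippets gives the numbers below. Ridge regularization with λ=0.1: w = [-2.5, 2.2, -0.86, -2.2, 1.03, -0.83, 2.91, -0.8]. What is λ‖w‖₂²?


‖w‖₂² = (-2.5)² + (2.2)² + (-0.86)² + (-2.2)² + (1.03)² + (-0.83)² + (2.91)² + (-0.8)²
     = 6.25 + 4.84 + 0.7396 + 4.84 + 1.0609 + 0.6889 + 8.4681 + 0.64
     = 27.5275
λ·‖w‖₂² = 0.1·27.5275 = 2.75275

2.75275


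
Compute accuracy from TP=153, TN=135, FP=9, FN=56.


Accuracy = (TP+TN)/(TP+TN+FP+FN)
= (153+135)/(353)
= 288/353 = 81.59%

81.59%


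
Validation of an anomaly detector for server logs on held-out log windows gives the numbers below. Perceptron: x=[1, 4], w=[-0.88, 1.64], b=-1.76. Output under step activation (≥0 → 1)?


z = (1)·(-0.88) + (4)·(1.64) - 1.76
  = 3.92
step(z) = 1 (z≥0)

1


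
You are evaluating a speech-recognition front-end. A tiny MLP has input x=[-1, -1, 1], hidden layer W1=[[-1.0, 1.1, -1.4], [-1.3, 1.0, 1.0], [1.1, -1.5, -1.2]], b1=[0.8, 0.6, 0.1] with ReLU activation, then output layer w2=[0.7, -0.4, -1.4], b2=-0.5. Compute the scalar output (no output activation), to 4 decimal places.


z1[0] = (-1.0)·(-1) + (1.1)·(-1) + (-1.4)·(1) + 0.8 = -0.7
z1[1] = (-1.3)·(-1) + (1.0)·(-1) + (1.0)·(1) + 0.6 = 1.9
z1[2] = (1.1)·(-1) + (-1.5)·(-1) + (-1.2)·(1) + 0.1 = -0.7
h = ReLU(z1) = [0.0, 1.9, 0.0]
output = (0.7)·(0.0) + (-0.4)·(1.9) + (-1.4)·(0.0) - 0.5 = -1.26

-1.26


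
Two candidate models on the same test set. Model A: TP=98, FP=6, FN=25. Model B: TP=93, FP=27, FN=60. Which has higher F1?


Model A: P=98/104=0.9423, R=98/123=0.7967, F1=2PR/(P+R)=2TP/(2TP+FP+FN)=196/227=0.8634
Model B: P=93/120=0.775, R=93/153=0.6078, F1=2PR/(P+R)=2TP/(2TP+FP+FN)=186/273=0.6813
0.8634 > 0.6813 → Model A

Model A


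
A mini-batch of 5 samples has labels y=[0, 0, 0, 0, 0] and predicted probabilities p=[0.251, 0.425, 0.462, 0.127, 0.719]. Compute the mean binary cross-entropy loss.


L[0] = -ln(1-0.251) = -ln(0.749) = 0.289
L[1] = -ln(1-0.425) = -ln(0.575) = 0.5534
L[2] = -ln(1-0.462) = -ln(0.538) = 0.6199
L[3] = -ln(1-0.127) = -ln(0.873) = 0.1358
L[4] = -ln(1-0.719) = -ln(0.281) = 1.2694
mean = (0.289 + 0.5534 + 0.6199 + 0.1358 + 1.2694)/5 = 0.5735

0.5735


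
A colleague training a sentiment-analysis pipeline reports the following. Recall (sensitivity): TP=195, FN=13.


Recall = TP/(TP+FN)
= 195/(195+13)
= 195/208 = 93.75%

93.75%
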